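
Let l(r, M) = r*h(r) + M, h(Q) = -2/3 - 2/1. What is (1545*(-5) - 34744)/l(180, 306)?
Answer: 42469/174 ≈ 244.07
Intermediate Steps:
h(Q) = -8/3 (h(Q) = -2*⅓ - 2*1 = -⅔ - 2 = -8/3)
l(r, M) = M - 8*r/3 (l(r, M) = r*(-8/3) + M = -8*r/3 + M = M - 8*r/3)
(1545*(-5) - 34744)/l(180, 306) = (1545*(-5) - 34744)/(306 - 8/3*180) = (-7725 - 34744)/(306 - 480) = -42469/(-174) = -42469*(-1/174) = 42469/174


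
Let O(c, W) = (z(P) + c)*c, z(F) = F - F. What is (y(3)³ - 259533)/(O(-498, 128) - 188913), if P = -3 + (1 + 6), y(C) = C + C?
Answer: -86439/19697 ≈ -4.3884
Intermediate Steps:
y(C) = 2*C
P = 4 (P = -3 + 7 = 4)
z(F) = 0
O(c, W) = c² (O(c, W) = (0 + c)*c = c*c = c²)
(y(3)³ - 259533)/(O(-498, 128) - 188913) = ((2*3)³ - 259533)/((-498)² - 188913) = (6³ - 259533)/(248004 - 188913) = (216 - 259533)/59091 = -259317*1/59091 = -86439/19697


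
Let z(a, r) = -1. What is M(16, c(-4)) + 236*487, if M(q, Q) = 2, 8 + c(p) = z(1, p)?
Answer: 114934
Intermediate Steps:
c(p) = -9 (c(p) = -8 - 1 = -9)
M(16, c(-4)) + 236*487 = 2 + 236*487 = 2 + 114932 = 114934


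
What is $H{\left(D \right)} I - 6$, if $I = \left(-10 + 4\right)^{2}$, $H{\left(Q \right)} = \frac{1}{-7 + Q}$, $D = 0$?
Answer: $- \frac{78}{7} \approx -11.143$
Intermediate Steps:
$I = 36$ ($I = \left(-6\right)^{2} = 36$)
$H{\left(D \right)} I - 6 = \frac{1}{-7 + 0} \cdot 36 - 6 = \frac{1}{-7} \cdot 36 - 6 = \left(- \frac{1}{7}\right) 36 - 6 = - \frac{36}{7} - 6 = - \frac{78}{7}$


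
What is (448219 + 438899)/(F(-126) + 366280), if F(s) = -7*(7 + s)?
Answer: 295706/122371 ≈ 2.4165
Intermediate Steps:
F(s) = -49 - 7*s
(448219 + 438899)/(F(-126) + 366280) = (448219 + 438899)/((-49 - 7*(-126)) + 366280) = 887118/((-49 + 882) + 366280) = 887118/(833 + 366280) = 887118/367113 = 887118*(1/367113) = 295706/122371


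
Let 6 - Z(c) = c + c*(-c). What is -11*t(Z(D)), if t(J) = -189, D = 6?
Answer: 2079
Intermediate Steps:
Z(c) = 6 + c² - c (Z(c) = 6 - (c + c*(-c)) = 6 - (c - c²) = 6 + (c² - c) = 6 + c² - c)
-11*t(Z(D)) = -11*(-189) = 2079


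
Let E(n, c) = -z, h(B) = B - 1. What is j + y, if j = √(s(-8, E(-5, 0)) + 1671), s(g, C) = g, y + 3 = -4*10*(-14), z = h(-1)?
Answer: 557 + √1663 ≈ 597.78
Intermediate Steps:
h(B) = -1 + B
z = -2 (z = -1 - 1 = -2)
E(n, c) = 2 (E(n, c) = -1*(-2) = 2)
y = 557 (y = -3 - 4*10*(-14) = -3 - 40*(-14) = -3 + 560 = 557)
j = √1663 (j = √(-8 + 1671) = √1663 ≈ 40.780)
j + y = √1663 + 557 = 557 + √1663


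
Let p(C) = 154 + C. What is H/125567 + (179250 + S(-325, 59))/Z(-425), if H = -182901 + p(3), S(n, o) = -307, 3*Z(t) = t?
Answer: -67485673243/53365975 ≈ -1264.6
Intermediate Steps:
Z(t) = t/3
H = -182744 (H = -182901 + (154 + 3) = -182901 + 157 = -182744)
H/125567 + (179250 + S(-325, 59))/Z(-425) = -182744/125567 + (179250 - 307)/(((⅓)*(-425))) = -182744*1/125567 + 178943/(-425/3) = -182744/125567 + 178943*(-3/425) = -182744/125567 - 536829/425 = -67485673243/53365975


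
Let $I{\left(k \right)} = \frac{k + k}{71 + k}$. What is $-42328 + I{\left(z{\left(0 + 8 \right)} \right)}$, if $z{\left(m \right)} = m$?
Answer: $- \frac{3343896}{79} \approx -42328.0$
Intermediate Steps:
$I{\left(k \right)} = \frac{2 k}{71 + k}$
$-42328 + I{\left(z{\left(0 + 8 \right)} \right)} = -42328 + \frac{2 \left(0 + 8\right)}{71 + \left(0 + 8\right)} = -42328 + 2 \cdot 8 \frac{1}{71 + 8} = -42328 + 2 \cdot 8 \cdot \frac{1}{79} = -42328 + \frac{16}{79} = - \frac{3343896}{79}$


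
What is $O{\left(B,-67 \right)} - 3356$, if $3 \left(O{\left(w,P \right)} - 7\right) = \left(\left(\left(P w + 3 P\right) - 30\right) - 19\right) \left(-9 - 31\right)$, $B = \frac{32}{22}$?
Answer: $\frac{14121}{11} \approx 1283.7$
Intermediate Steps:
$B = \frac{16}{11}$ ($B = 32 \cdot \frac{1}{22} = \frac{16}{11} \approx 1.4545$)
$O{\left(w,P \right)} = \frac{1981}{3} - 40 P - \frac{40 P w}{3}$ ($O{\left(w,P \right)} = 7 + \frac{\left(\left(\left(P w + 3 P\right) - 30\right) - 19\right) \left(-9 - 31\right)}{3} = 7 + \frac{\left(\left(\left(3 P + P w\right) - 30\right) - 19\right) \left(-40\right)}{3} = 7 + \frac{\left(\left(-30 + 3 P + P w\right) - 19\right) \left(-40\right)}{3} = 7 + \frac{\left(-49 + 3 P + P w\right) \left(-40\right)}{3} = 7 + \frac{1960 - 120 P - 40 P w}{3} = 7 - \left(- \frac{1960}{3} + 40 P + \frac{40 P w}{3}\right) = \frac{1981}{3} - 40 P - \frac{40 P w}{3}$)
$O{\left(B,-67 \right)} - 3356 = \left(\frac{1981}{3} - -2680 - \left(- \frac{2680}{3}\right) \frac{16}{11}\right) - 3356 = \left(\frac{1981}{3} + 2680 + \frac{42880}{33}\right) - 3356 = \frac{51037}{11} - 3356 = \frac{14121}{11}$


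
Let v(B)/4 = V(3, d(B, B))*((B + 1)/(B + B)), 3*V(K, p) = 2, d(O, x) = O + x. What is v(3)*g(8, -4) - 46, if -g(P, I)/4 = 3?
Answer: -202/3 ≈ -67.333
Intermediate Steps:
g(P, I) = -12 (g(P, I) = -4*3 = -12)
V(K, p) = ⅔ (V(K, p) = (⅓)*2 = ⅔)
v(B) = 4*(1 + B)/(3*B) (v(B) = 4*(2*((B + 1)/(B + B))/3) = 4*(2*((1 + B)/((2*B)))/3) = 4*(2*((1 + B)*(1/(2*B)))/3) = 4*(2*((1 + B)/(2*B))/3) = 4*((1 + B)/(3*B)) = 4*(1 + B)/(3*B))
v(3)*g(8, -4) - 46 = ((4/3)*(1 + 3)/3)*(-12) - 46 = ((4/3)*(⅓)*4)*(-12) - 46 = (16/9)*(-12) - 46 = -64/3 - 46 = -202/3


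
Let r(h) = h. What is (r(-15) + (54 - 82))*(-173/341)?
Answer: 7439/341 ≈ 21.815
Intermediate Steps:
(r(-15) + (54 - 82))*(-173/341) = (-15 + (54 - 82))*(-173/341) = (-15 - 28)*(-173*1/341) = -43*(-173/341) = 7439/341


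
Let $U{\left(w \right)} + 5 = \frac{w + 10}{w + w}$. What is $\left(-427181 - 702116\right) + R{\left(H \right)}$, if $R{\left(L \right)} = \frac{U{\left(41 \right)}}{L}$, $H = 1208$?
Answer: $- \frac{111863643991}{99056} \approx -1.1293 \cdot 10^{6}$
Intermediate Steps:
$U{\left(w \right)} = -5 + \frac{10 + w}{2 w}$ ($U{\left(w \right)} = -5 + \frac{w + 10}{w + w} = -5 + \frac{10 + w}{2 w}$)
$R{\left(L \right)} = - \frac{359}{82 L}$ ($R{\left(L \right)} = \frac{- \frac{9}{2} + \frac{5}{41}}{L} = - \frac{359}{82 L}$)
$\left(-427181 - 702116\right) + R{\left(H \right)} = \left(-427181 - 702116\right) - \frac{359}{82 \cdot 1208} = -1129297 - \frac{359}{99056} = - \frac{111863643991}{99056}$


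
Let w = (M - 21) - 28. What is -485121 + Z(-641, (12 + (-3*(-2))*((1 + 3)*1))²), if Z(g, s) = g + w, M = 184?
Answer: -485627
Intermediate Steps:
w = 135 (w = (184 - 21) - 28 = 163 - 28 = 135)
Z(g, s) = 135 + g (Z(g, s) = g + 135 = 135 + g)
-485121 + Z(-641, (12 + (-3*(-2))*((1 + 3)*1))²) = -485121 + (135 - 641) = -485121 - 506 = -485627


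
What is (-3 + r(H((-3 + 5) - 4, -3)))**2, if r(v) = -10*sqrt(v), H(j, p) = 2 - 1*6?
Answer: -391 + 120*I ≈ -391.0 + 120.0*I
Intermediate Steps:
H(j, p) = -4 (H(j, p) = 2 - 6 = -4)
(-3 + r(H((-3 + 5) - 4, -3)))**2 = (-3 - 20*I)**2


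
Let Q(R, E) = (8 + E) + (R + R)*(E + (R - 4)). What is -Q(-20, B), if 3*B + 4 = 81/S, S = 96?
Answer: -32289/32 ≈ -1009.0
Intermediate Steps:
B = -101/96 (B = -4/3 + (81/96)/3 = -4/3 + (81*(1/96))/3 = -4/3 + (⅓)*(27/32) = -4/3 + 9/32 = -101/96 ≈ -1.0521)
Q(R, E) = 8 + E + 2*R*(-4 + E + R) (Q(R, E) = (8 + E) + (2*R)*(E + (-4 + R)) = (8 + E) + (2*R)*(-4 + E + R) = (8 + E) + 2*R*(-4 + E + R) = 8 + E + 2*R*(-4 + E + R))
-Q(-20, B) = -(8 - 101/96 - 8*(-20) + 2*(-20)² + 2*(-101/96)*(-20)) = -(8 - 101/96 + 160 + 2*400 + 505/12) = -(8 - 101/96 + 160 + 800 + 505/12) = -1*32289/32 = -32289/32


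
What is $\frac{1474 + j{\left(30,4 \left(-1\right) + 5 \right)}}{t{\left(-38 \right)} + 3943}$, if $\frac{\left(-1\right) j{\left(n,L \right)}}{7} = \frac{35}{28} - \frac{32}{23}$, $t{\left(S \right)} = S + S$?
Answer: $\frac{45233}{118588} \approx 0.38143$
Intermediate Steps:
$t{\left(S \right)} = 2 S$
$j{\left(n,L \right)} = \frac{91}{92}$ ($j{\left(n,L \right)} = - 7 \left(\frac{35}{28} - \frac{32}{23}\right) = - 7 \left(35 \cdot \frac{1}{28} - \frac{32}{23}\right) = - 7 \left(\frac{5}{4} - \frac{32}{23}\right) = \left(-7\right) \left(- \frac{13}{92}\right) = \frac{91}{92}$)
$\frac{1474 + j{\left(30,4 \left(-1\right) + 5 \right)}}{t{\left(-38 \right)} + 3943} = \frac{1474 + \frac{91}{92}}{2 \left(-38\right) + 3943} = \frac{135699}{92 \left(-76 + 3943\right)} = \frac{135699}{92 \cdot 3867} = \frac{135699}{92} \cdot \frac{1}{3867} = \frac{45233}{118588}$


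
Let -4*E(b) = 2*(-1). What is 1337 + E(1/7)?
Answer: 2675/2 ≈ 1337.5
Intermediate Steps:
E(b) = ½ (E(b) = -(-1)/2 = -¼*(-2) = ½)
1337 + E(1/7) = 1337 + ½ = 2675/2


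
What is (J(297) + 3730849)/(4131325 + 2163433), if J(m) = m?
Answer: 1865573/3147379 ≈ 0.59274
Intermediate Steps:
(J(297) + 3730849)/(4131325 + 2163433) = (297 + 3730849)/(4131325 + 2163433) = 3731146/6294758 = 3731146*(1/6294758) = 1865573/3147379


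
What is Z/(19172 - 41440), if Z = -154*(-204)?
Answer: -7854/5567 ≈ -1.4108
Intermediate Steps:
Z = 31416
Z/(19172 - 41440) = 31416/(19172 - 41440) = 31416/(-22268) = 31416*(-1/22268) = -7854/5567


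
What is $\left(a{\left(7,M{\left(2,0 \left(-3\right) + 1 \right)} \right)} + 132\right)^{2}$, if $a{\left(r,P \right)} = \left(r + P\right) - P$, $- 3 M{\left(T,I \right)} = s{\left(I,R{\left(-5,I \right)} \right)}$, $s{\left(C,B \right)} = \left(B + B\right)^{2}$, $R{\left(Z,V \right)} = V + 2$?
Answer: $19321$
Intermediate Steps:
$R{\left(Z,V \right)} = 2 + V$
$s{\left(C,B \right)} = 4 B^{2}$ ($s{\left(C,B \right)} = \left(2 B\right)^{2} = 4 B^{2}$)
$M{\left(T,I \right)} = - \frac{4 \left(2 + I\right)^{2}}{3}$
$a{\left(r,P \right)} = r$ ($a{\left(r,P \right)} = \left(P + r\right) - P = r$)
$\left(a{\left(7,M{\left(2,0 \left(-3\right) + 1 \right)} \right)} + 132\right)^{2} = \left(7 + 132\right)^{2} = 139^{2} = 19321$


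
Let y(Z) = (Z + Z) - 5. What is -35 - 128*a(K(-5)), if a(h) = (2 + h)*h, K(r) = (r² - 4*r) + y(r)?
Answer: -122915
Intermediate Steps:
y(Z) = -5 + 2*Z (y(Z) = 2*Z - 5 = -5 + 2*Z)
K(r) = -5 + r² - 2*r (K(r) = (r² - 4*r) + (-5 + 2*r) = -5 + r² - 2*r)
a(h) = h*(2 + h)
-35 - 128*a(K(-5)) = -35 - 128*(-5 + (-5)² - 2*(-5))*(2 + (-5 + (-5)² - 2*(-5))) = -35 - 128*(-5 + 25 + 10)*(2 + (-5 + 25 + 10)) = -35 - 3840*(2 + 30) = -35 - 3840*32 = -35 - 128*960 = -35 - 122880 = -122915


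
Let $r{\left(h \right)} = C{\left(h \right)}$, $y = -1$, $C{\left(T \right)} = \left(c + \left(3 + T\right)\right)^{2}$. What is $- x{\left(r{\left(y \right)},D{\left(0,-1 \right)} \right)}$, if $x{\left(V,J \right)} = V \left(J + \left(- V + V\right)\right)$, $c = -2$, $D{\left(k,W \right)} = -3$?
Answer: $0$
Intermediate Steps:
$C{\left(T \right)} = \left(1 + T\right)^{2}$ ($C{\left(T \right)} = \left(-2 + \left(3 + T\right)\right)^{2} = \left(1 + T\right)^{2}$)
$r{\left(h \right)} = \left(1 + h\right)^{2}$
$x{\left(V,J \right)} = J V$ ($x{\left(V,J \right)} = V \left(J + 0\right) = V J = J V$)
$- x{\left(r{\left(y \right)},D{\left(0,-1 \right)} \right)} = - \left(-3\right) \left(1 - 1\right)^{2} = - \left(-3\right) 0^{2} = - \left(-3\right) 0 = \left(-1\right) 0 = 0$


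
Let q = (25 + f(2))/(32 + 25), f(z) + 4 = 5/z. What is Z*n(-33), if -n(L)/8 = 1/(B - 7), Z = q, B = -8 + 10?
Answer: 188/285 ≈ 0.65965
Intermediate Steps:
B = 2
f(z) = -4 + 5/z
q = 47/114 (q = (25 + (-4 + 5/2))/(32 + 25) = (25 + (-4 + 5*(1/2)))/57 = (25 + (-4 + 5/2))*(1/57) = (25 - 3/2)*(1/57) = (47/2)*(1/57) = 47/114 ≈ 0.41228)
Z = 47/114 ≈ 0.41228
n(L) = 8/5 (n(L) = -8/(2 - 7) = -8/(-5) = -8*(-1/5) = 8/5)
Z*n(-33) = (47/114)*(8/5) = 188/285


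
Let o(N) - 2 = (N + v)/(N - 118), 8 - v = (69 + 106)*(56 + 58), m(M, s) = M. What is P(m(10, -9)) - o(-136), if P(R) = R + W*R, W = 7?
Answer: -133/127 ≈ -1.0472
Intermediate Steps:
P(R) = 8*R (P(R) = R + 7*R = 8*R)
v = -19942 (v = 8 - (69 + 106)*(56 + 58) = 8 - 175*114 = 8 - 1*19950 = 8 - 19950 = -19942)
o(N) = 2 + (-19942 + N)/(-118 + N) (o(N) = 2 + (N - 19942)/(N - 118) = 2 + (-19942 + N)/(-118 + N))
P(m(10, -9)) - o(-136) = 8*10 - 3*(-6726 - 136)/(-118 - 136) = 80 - 3*(-6862)/(-254) = 80 - 3*(-1)*(-6862)/254 = 80 - 1*10293/127 = 80 - 10293/127 = -133/127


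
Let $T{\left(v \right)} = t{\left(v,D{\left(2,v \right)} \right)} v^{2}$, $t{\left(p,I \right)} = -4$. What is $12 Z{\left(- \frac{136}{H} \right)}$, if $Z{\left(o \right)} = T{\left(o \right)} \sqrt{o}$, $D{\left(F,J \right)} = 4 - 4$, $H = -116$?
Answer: $- \frac{55488 \sqrt{986}}{24389} \approx -71.44$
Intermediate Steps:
$D{\left(F,J \right)} = 0$
$T{\left(v \right)} = - 4 v^{2}$
$Z{\left(o \right)} = - 4 o^{\frac{5}{2}}$ ($Z{\left(o \right)} = - 4 o^{2} \sqrt{o} = - 4 o^{\frac{5}{2}}$)
$12 Z{\left(- \frac{136}{H} \right)} = 12 \left(- 4 \left(- \frac{136}{-116}\right)^{\frac{5}{2}}\right) = 12 \left(- 4 \left(\left(-136\right) \left(- \frac{1}{116}\right)\right)^{\frac{5}{2}}\right) = 12 \left(- 4 \left(\frac{34}{29}\right)^{\frac{5}{2}}\right) = 12 \left(- 4 \frac{1156 \sqrt{986}}{24389}\right) = 12 \left(- \frac{4624 \sqrt{986}}{24389}\right) = - \frac{55488 \sqrt{986}}{24389}$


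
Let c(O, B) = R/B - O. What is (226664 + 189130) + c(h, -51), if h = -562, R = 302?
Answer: 21233854/51 ≈ 4.1635e+5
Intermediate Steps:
c(O, B) = -O + 302/B (c(O, B) = 302/B - O = -O + 302/B)
(226664 + 189130) + c(h, -51) = (226664 + 189130) + (-1*(-562) + 302/(-51)) = 415794 + (562 + 302*(-1/51)) = 415794 + (562 - 302/51) = 415794 + 28360/51 = 21233854/51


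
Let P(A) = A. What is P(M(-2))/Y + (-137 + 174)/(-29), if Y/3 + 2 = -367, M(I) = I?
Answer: -40901/32103 ≈ -1.2741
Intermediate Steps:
Y = -1107 (Y = -6 + 3*(-367) = -6 - 1101 = -1107)
P(M(-2))/Y + (-137 + 174)/(-29) = -2/(-1107) + (-137 + 174)/(-29) = -2*(-1/1107) + 37*(-1/29) = 2/1107 - 37/29 = -40901/32103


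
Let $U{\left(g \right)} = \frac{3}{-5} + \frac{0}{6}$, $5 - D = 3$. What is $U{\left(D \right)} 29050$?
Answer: $-17430$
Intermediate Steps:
$D = 2$ ($D = 5 - 3 = 2$)
$U{\left(g \right)} = - \frac{3}{5}$ ($U{\left(g \right)} = 3 \left(- \frac{1}{5}\right) + 0 \cdot \frac{1}{6} = - \frac{3}{5} + 0 = - \frac{3}{5}$)
$U{\left(D \right)} 29050 = \left(- \frac{3}{5}\right) 29050 = -17430$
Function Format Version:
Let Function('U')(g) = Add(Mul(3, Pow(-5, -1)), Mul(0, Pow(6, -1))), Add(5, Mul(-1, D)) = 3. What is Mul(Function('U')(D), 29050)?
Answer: -17430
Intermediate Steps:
D = 2 (D = Add(5, Mul(-1, 3)) = Add(5, -3) = 2)
Function('U')(g) = Rational(-3, 5) (Function('U')(g) = Add(Mul(3, Rational(-1, 5)), Mul(0, Rational(1, 6))) = Add(Rational(-3, 5), 0) = Rational(-3, 5))
Mul(Function('U')(D), 29050) = Mul(Rational(-3, 5), 29050) = -17430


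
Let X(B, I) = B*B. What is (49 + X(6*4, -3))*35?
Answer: 21875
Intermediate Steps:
X(B, I) = B²
(49 + X(6*4, -3))*35 = (49 + (6*4)²)*35 = (49 + 24²)*35 = (49 + 576)*35 = 625*35 = 21875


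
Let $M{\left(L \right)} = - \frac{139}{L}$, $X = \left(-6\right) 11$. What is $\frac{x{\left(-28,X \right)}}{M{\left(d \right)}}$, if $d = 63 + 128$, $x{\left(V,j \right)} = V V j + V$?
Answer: $\frac{9888452}{139} \approx 71140.0$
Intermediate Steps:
$X = -66$
$x{\left(V,j \right)} = V + j V^{2}$ ($x{\left(V,j \right)} = V^{2} j + V = j V^{2} + V = V + j V^{2}$)
$d = 191$
$\frac{x{\left(-28,X \right)}}{M{\left(d \right)}} = \frac{\left(-28\right) \left(1 - -1848\right)}{\left(-139\right) \frac{1}{191}} = \frac{\left(-28\right) \left(1 + 1848\right)}{\left(-139\right) \frac{1}{191}} = \frac{\left(-28\right) 1849}{- \frac{139}{191}} = \left(-51772\right) \left(- \frac{191}{139}\right) = \frac{9888452}{139}$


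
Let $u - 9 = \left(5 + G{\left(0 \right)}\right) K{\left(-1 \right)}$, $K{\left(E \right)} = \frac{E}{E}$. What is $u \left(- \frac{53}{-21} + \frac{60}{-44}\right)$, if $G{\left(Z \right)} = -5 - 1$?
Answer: $\frac{2144}{231} \approx 9.2814$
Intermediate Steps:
$K{\left(E \right)} = 1$
$G{\left(Z \right)} = -6$ ($G{\left(Z \right)} = -5 - 1 = -6$)
$u = 8$ ($u = 9 + \left(5 - 6\right) 1 = 9 - 1 = 8$)
$u \left(- \frac{53}{-21} + \frac{60}{-44}\right) = 8 \left(- \frac{53}{-21} + \frac{60}{-44}\right) = 8 \left(\left(-53\right) \left(- \frac{1}{21}\right) + 60 \left(- \frac{1}{44}\right)\right) = 8 \left(\frac{53}{21} - \frac{15}{11}\right) = 8 \cdot \frac{268}{231} = \frac{2144}{231}$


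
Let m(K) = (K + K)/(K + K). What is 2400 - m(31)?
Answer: 2399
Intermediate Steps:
m(K) = 1 (m(K) = (2*K)/((2*K)) = (2*K)*(1/(2*K)) = 1)
2400 - m(31) = 2400 - 1*1 = 2400 - 1 = 2399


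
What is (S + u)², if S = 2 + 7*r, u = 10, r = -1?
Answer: 25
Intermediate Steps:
S = -5 (S = 2 + 7*(-1) = 2 - 7 = -5)
(S + u)² = (-5 + 10)² = 5² = 25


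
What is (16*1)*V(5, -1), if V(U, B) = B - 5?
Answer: -96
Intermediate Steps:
V(U, B) = -5 + B
(16*1)*V(5, -1) = (16*1)*(-5 - 1) = 16*(-6) = -96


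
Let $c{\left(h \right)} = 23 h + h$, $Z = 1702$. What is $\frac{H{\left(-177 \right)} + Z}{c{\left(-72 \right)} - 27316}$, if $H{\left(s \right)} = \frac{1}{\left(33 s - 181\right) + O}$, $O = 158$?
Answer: $- \frac{9980527}{170314016} \approx -0.058601$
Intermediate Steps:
$c{\left(h \right)} = 24 h$
$H{\left(s \right)} = \frac{1}{-23 + 33 s}$ ($H{\left(s \right)} = \frac{1}{\left(33 s - 181\right) + 158} = \frac{1}{\left(-181 + 33 s\right) + 158} = \frac{1}{-23 + 33 s}$)
$\frac{H{\left(-177 \right)} + Z}{c{\left(-72 \right)} - 27316} = \frac{\frac{1}{-23 + 33 \left(-177\right)} + 1702}{24 \left(-72\right) - 27316} = \frac{\frac{1}{-23 - 5841} + 1702}{-1728 - 27316} = \frac{\frac{1}{-5864} + 1702}{-29044} = \left(- \frac{1}{5864} + 1702\right) \left(- \frac{1}{29044}\right) = \frac{9980527}{5864} \left(- \frac{1}{29044}\right) = - \frac{9980527}{170314016}$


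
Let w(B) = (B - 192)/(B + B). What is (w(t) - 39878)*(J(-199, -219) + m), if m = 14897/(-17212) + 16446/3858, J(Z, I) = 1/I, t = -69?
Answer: -15083794603200883/111492141384 ≈ -1.3529e+5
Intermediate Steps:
m = 37599321/11067316 (m = 14897*(-1/17212) + 16446*(1/3858) = -14897/17212 + 2741/643 = 37599321/11067316 ≈ 3.3973)
w(B) = (-192 + B)/(2*B) (w(B) = (-192 + B)/((2*B)) = (-192 + B)*(1/(2*B)) = (-192 + B)/(2*B))
(w(t) - 39878)*(J(-199, -219) + m) = ((½)*(-192 - 69)/(-69) - 39878)*(1/(-219) + 37599321/11067316) = ((½)*(-1/69)*(-261) - 39878)*(-1/219 + 37599321/11067316) = (87/46 - 39878)*(8223183983/2423742204) = -1834301/46*8223183983/2423742204 = -15083794603200883/111492141384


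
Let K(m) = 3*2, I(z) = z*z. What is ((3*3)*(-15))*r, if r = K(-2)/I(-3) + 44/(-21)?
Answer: 1350/7 ≈ 192.86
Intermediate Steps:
I(z) = z²
K(m) = 6
r = -10/7 (r = 6/((-3)²) + 44/(-21) = 6/9 + 44*(-1/21) = 6*(⅑) - 44/21 = ⅔ - 44/21 = -10/7 ≈ -1.4286)
((3*3)*(-15))*r = ((3*3)*(-15))*(-10/7) = (9*(-15))*(-10/7) = -135*(-10/7) = 1350/7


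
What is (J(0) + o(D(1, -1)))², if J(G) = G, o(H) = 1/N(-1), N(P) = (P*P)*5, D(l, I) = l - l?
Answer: 1/25 ≈ 0.040000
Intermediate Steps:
D(l, I) = 0
N(P) = 5*P² (N(P) = P²*5 = 5*P²)
o(H) = ⅕ (o(H) = 1/(5*(-1)²) = 1/(5*1) = 1/5 = ⅕)
(J(0) + o(D(1, -1)))² = (0 + ⅕)² = (⅕)² = 1/25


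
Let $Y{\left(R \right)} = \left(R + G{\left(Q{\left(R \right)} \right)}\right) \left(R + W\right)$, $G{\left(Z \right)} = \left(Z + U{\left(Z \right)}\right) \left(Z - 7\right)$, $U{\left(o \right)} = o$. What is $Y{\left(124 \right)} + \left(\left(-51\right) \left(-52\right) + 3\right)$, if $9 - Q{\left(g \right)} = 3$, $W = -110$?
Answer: $4223$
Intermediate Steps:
$Q{\left(g \right)} = 6$ ($Q{\left(g \right)} = 9 - 3 = 6$)
$G{\left(Z \right)} = 2 Z \left(-7 + Z\right)$ ($G{\left(Z \right)} = \left(Z + Z\right) \left(Z - 7\right) = 2 Z \left(-7 + Z\right)$)
$Y{\left(R \right)} = \left(-110 + R\right) \left(-12 + R\right)$ ($Y{\left(R \right)} = \left(R + 2 \cdot 6 \left(-7 + 6\right)\right) \left(R - 110\right) = \left(R + 2 \cdot 6 \left(-1\right)\right) \left(-110 + R\right) = \left(R - 12\right) \left(-110 + R\right) = \left(-12 + R\right) \left(-110 + R\right) = \left(-110 + R\right) \left(-12 + R\right)$)
$Y{\left(124 \right)} + \left(\left(-51\right) \left(-52\right) + 3\right) = \left(1320 + 124^{2} - 15128\right) + \left(\left(-51\right) \left(-52\right) + 3\right) = \left(1320 + 15376 - 15128\right) + \left(2652 + 3\right) = 1568 + 2655 = 4223$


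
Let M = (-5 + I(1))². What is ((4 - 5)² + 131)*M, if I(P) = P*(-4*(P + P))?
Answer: 22308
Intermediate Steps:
I(P) = -8*P² (I(P) = P*(-8*P) = -8*P²)
M = 169 (M = (-5 - 8*1²)² = (-5 - 8*1)² = (-5 - 8)² = (-13)² = 169)
((4 - 5)² + 131)*M = ((4 - 5)² + 131)*169 = ((-1)² + 131)*169 = (1 + 131)*169 = 132*169 = 22308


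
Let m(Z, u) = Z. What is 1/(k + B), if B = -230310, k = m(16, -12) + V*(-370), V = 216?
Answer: -1/310214 ≈ -3.2236e-6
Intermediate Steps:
k = -79904 (k = 16 + 216*(-370) = 16 - 79920 = -79904)
1/(k + B) = 1/(-79904 - 230310) = 1/(-310214) = -1/310214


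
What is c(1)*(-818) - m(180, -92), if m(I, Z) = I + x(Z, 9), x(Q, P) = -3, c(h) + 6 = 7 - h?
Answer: -177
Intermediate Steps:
c(h) = 1 - h (c(h) = -6 + (7 - h) = 1 - h)
m(I, Z) = -3 + I (m(I, Z) = I - 3 = -3 + I)
c(1)*(-818) - m(180, -92) = (1 - 1*1)*(-818) - (-3 + 180) = (1 - 1)*(-818) - 1*177 = 0*(-818) - 177 = 0 - 177 = -177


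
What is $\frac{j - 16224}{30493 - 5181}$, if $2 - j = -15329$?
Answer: $- \frac{893}{25312} \approx -0.03528$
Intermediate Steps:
$j = 15331$ ($j = 2 - -15329 = 2 + 15329 = 15331$)
$\frac{j - 16224}{30493 - 5181} = \frac{15331 - 16224}{30493 - 5181} = \frac{15331 - 16224}{25312} = \left(-893\right) \frac{1}{25312} = - \frac{893}{25312}$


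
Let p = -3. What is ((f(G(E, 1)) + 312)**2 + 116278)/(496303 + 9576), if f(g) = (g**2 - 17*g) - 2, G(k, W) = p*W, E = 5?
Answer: 253178/505879 ≈ 0.50047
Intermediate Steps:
G(k, W) = -3*W
f(g) = -2 + g**2 - 17*g
((f(G(E, 1)) + 312)**2 + 116278)/(496303 + 9576) = (((-2 + (-3*1)**2 - (-51)) + 312)**2 + 116278)/(496303 + 9576) = (((-2 + (-3)**2 - 17*(-3)) + 312)**2 + 116278)/505879 = (((-2 + 9 + 51) + 312)**2 + 116278)*(1/505879) = ((58 + 312)**2 + 116278)*(1/505879) = (370**2 + 116278)*(1/505879) = (136900 + 116278)*(1/505879) = 253178*(1/505879) = 253178/505879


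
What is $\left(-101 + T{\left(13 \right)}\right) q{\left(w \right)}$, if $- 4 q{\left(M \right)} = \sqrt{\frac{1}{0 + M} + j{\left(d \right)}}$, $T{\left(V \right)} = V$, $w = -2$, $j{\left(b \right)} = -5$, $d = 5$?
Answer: $11 i \sqrt{22} \approx 51.595 i$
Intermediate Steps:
$q{\left(M \right)} = - \frac{\sqrt{-5 + \frac{1}{M}}}{4}$ ($q{\left(M \right)} = - \frac{\sqrt{\frac{1}{0 + M} - 5}}{4} = - \frac{\sqrt{\frac{1}{M} - 5}}{4} = - \frac{\sqrt{-5 + \frac{1}{M}}}{4}$)
$\left(-101 + T{\left(13 \right)}\right) q{\left(w \right)} = \left(-101 + 13\right) \left(- \frac{\sqrt{-5 + \frac{1}{-2}}}{4}\right) = - 88 \left(- \frac{\sqrt{-5 - \frac{1}{2}}}{4}\right) = - 88 \left(- \frac{\sqrt{- \frac{11}{2}}}{4}\right) = - 88 \left(- \frac{\frac{1}{2} i \sqrt{22}}{4}\right) = - 88 \left(- \frac{i \sqrt{22}}{8}\right) = 11 i \sqrt{22}$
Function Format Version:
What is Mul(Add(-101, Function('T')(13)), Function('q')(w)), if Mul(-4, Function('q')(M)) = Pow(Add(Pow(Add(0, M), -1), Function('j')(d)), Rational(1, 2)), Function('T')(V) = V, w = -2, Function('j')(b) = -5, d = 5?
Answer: Mul(11, I, Pow(22, Rational(1, 2))) ≈ Mul(51.595, I)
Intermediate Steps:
Function('q')(M) = Mul(Rational(-1, 4), Pow(Add(-5, Pow(M, -1)), Rational(1, 2))) (Function('q')(M) = Mul(Rational(-1, 4), Pow(Add(Pow(Add(0, M), -1), -5), Rational(1, 2))) = Mul(Rational(-1, 4), Pow(Add(Pow(M, -1), -5), Rational(1, 2))) = Mul(Rational(-1, 4), Pow(Add(-5, Pow(M, -1)), Rational(1, 2))))
Mul(Add(-101, Function('T')(13)), Function('q')(w)) = Mul(Add(-101, 13), Mul(Rational(-1, 4), Pow(Add(-5, Pow(-2, -1)), Rational(1, 2)))) = Mul(-88, Mul(Rational(-1, 4), Pow(Add(-5, Rational(-1, 2)), Rational(1, 2)))) = Mul(-88, Mul(Rational(-1, 4), Pow(Rational(-11, 2), Rational(1, 2)))) = Mul(-88, Mul(Rational(-1, 4), Mul(Rational(1, 2), I, Pow(22, Rational(1, 2))))) = Mul(-88, Mul(Rational(-1, 8), I, Pow(22, Rational(1, 2)))) = Mul(11, I, Pow(22, Rational(1, 2)))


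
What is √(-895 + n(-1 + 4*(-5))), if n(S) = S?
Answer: 2*I*√229 ≈ 30.266*I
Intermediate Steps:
√(-895 + n(-1 + 4*(-5))) = √(-895 + (-1 + 4*(-5))) = √(-895 + (-1 - 20)) = √(-895 - 21) = √(-916) = 2*I*√229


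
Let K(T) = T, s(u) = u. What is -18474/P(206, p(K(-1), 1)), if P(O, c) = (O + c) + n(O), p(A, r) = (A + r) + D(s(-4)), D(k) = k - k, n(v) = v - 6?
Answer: -9237/203 ≈ -45.502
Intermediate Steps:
n(v) = -6 + v
D(k) = 0
p(A, r) = A + r (p(A, r) = (A + r) + 0 = A + r)
P(O, c) = -6 + c + 2*O (P(O, c) = (O + c) + (-6 + O) = -6 + c + 2*O)
-18474/P(206, p(K(-1), 1)) = -18474/(-6 + (-1 + 1) + 2*206) = -18474/(-6 + 0 + 412) = -18474/406 = -18474*1/406 = -9237/203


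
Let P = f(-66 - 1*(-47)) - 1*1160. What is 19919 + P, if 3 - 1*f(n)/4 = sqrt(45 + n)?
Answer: 18771 - 4*sqrt(26) ≈ 18751.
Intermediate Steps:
f(n) = 12 - 4*sqrt(45 + n)
P = -1148 - 4*sqrt(26) (P = (12 - 4*sqrt(45 + (-66 - 1*(-47)))) - 1*1160 = (12 - 4*sqrt(45 + (-66 + 47))) - 1160 = (12 - 4*sqrt(45 - 19)) - 1160 = (12 - 4*sqrt(26)) - 1160 = -1148 - 4*sqrt(26) ≈ -1168.4)
19919 + P = 19919 + (-1148 - 4*sqrt(26)) = 18771 - 4*sqrt(26)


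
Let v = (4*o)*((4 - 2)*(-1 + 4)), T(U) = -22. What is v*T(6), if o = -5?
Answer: 2640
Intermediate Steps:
v = -120 (v = (4*(-5))*((4 - 2)*(-1 + 4)) = -40*3 = -20*6 = -120)
v*T(6) = -120*(-22) = 2640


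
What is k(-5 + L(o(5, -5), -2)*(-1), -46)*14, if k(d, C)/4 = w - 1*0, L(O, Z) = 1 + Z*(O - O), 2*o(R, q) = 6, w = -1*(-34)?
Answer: 1904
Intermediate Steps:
w = 34
o(R, q) = 3 (o(R, q) = (½)*6 = 3)
L(O, Z) = 1 (L(O, Z) = 1 + Z*0 = 1 + 0 = 1)
k(d, C) = 136 (k(d, C) = 4*(34 - 1*0) = 4*(34 + 0) = 4*34 = 136)
k(-5 + L(o(5, -5), -2)*(-1), -46)*14 = 136*14 = 1904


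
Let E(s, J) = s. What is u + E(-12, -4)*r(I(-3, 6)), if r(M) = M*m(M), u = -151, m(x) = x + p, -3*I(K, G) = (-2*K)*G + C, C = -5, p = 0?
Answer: -4297/3 ≈ -1432.3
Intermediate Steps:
I(K, G) = 5/3 + 2*G*K/3 (I(K, G) = -((-2*K)*G - 5)/3 = -(-2*G*K - 5)/3 = -(-5 - 2*G*K)/3 = 5/3 + 2*G*K/3)
m(x) = x (m(x) = x + 0 = x)
r(M) = M² (r(M) = M*M = M²)
u + E(-12, -4)*r(I(-3, 6)) = -151 - 12*(5/3 + (⅔)*6*(-3))² = -151 - 12*(5/3 - 12)² = -151 - 12*(-31/3)² = -151 - 12*961/9 = -151 - 3844/3 = -4297/3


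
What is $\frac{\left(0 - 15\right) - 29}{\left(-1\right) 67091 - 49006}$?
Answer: $\frac{44}{116097} \approx 0.00037899$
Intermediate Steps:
$\frac{\left(0 - 15\right) - 29}{\left(-1\right) 67091 - 49006} = \frac{-15 - 29}{-67091 - 49006} = \frac{1}{-116097} \left(-44\right) = \left(- \frac{1}{116097}\right) \left(-44\right) = \frac{44}{116097}$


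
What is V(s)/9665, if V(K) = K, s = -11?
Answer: -11/9665 ≈ -0.0011381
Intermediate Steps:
V(s)/9665 = -11/9665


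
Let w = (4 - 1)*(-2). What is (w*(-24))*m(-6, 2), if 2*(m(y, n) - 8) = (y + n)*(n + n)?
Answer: 0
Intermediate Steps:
m(y, n) = 8 + n*(n + y) (m(y, n) = 8 + ((y + n)*(n + n))/2 = 8 + ((n + y)*(2*n))/2 = 8 + (2*n*(n + y))/2 = 8 + n*(n + y))
w = -6 (w = 3*(-2) = -6)
(w*(-24))*m(-6, 2) = (-6*(-24))*(8 + 2**2 + 2*(-6)) = 144*(8 + 4 - 12) = 144*0 = 0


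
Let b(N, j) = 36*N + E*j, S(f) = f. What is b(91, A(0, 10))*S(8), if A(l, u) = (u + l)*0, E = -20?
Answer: 26208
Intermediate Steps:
A(l, u) = 0 (A(l, u) = (l + u)*0 = 0)
b(N, j) = -20*j + 36*N (b(N, j) = 36*N - 20*j = -20*j + 36*N)
b(91, A(0, 10))*S(8) = (-20*0 + 36*91)*8 = (0 + 3276)*8 = 3276*8 = 26208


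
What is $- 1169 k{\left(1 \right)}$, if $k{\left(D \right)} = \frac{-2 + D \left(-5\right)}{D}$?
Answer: $8183$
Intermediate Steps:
$k{\left(D \right)} = \frac{-2 - 5 D}{D}$
$- 1169 k{\left(1 \right)} = - 1169 \left(-5 - \frac{2}{1}\right) = - 1169 \left(-5 - 2\right) = \left(-1169\right) \left(-7\right) = 8183$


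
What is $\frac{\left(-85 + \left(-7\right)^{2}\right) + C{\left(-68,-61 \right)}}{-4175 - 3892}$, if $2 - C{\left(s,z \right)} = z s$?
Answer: $\frac{1394}{2689} \approx 0.51841$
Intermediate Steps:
$C{\left(s,z \right)} = 2 - s z$ ($C{\left(s,z \right)} = 2 - z s = 2 - s z$)
$\frac{\left(-85 + \left(-7\right)^{2}\right) + C{\left(-68,-61 \right)}}{-4175 - 3892} = \frac{\left(-85 + \left(-7\right)^{2}\right) + \left(2 - \left(-68\right) \left(-61\right)\right)}{-4175 - 3892} = \frac{\left(-85 + 49\right) + \left(2 - 4148\right)}{-8067} = \left(-36 - 4146\right) \left(- \frac{1}{8067}\right) = \left(-4182\right) \left(- \frac{1}{8067}\right) = \frac{1394}{2689}$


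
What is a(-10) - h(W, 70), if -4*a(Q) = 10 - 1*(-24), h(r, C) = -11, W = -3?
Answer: 5/2 ≈ 2.5000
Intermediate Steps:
a(Q) = -17/2 (a(Q) = -(10 - 1*(-24))/4 = -(10 + 24)/4 = -¼*34 = -17/2)
a(-10) - h(W, 70) = -17/2 - 1*(-11) = -17/2 + 11 = 5/2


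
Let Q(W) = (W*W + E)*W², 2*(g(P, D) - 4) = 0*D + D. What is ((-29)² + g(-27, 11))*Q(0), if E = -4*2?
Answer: 0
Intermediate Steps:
E = -8
g(P, D) = 4 + D/2 (g(P, D) = 4 + (0*D + D)/2 = 4 + (0 + D)/2 = 4 + D/2)
Q(W) = W²*(-8 + W²) (Q(W) = (W*W - 8)*W² = (W² - 8)*W² = (-8 + W²)*W² = W²*(-8 + W²))
((-29)² + g(-27, 11))*Q(0) = ((-29)² + (4 + (½)*11))*(0²*(-8 + 0²)) = (841 + (4 + 11/2))*(0*(-8 + 0)) = (841 + 19/2)*(0*(-8)) = (1701/2)*0 = 0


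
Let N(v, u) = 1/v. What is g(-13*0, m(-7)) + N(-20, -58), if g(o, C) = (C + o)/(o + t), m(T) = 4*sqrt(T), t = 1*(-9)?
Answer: -1/20 - 4*I*sqrt(7)/9 ≈ -0.05 - 1.1759*I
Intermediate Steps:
t = -9
g(o, C) = (C + o)/(-9 + o) (g(o, C) = (C + o)/(o - 9) = (C + o)/(-9 + o))
g(-13*0, m(-7)) + N(-20, -58) = (4*sqrt(-7) - 13*0)/(-9 - 13*0) + 1/(-20) = (4*(I*sqrt(7)) + 0)/(-9 + 0) - 1/20 = (4*I*sqrt(7) + 0)/(-9) - 1/20 = -4*I*sqrt(7)/9 - 1/20 = -1/20 - 4*I*sqrt(7)/9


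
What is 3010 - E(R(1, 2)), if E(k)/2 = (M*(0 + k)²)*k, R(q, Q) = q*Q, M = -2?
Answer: 3042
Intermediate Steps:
R(q, Q) = Q*q
E(k) = -4*k³ (E(k) = 2*((-2*(0 + k)²)*k) = 2*((-2*k²)*k) = 2*(-2*k³) = -4*k³)
3010 - E(R(1, 2)) = 3010 - (-4)*(2*1)³ = 3010 - (-4)*2³ = 3010 - (-4)*8 = 3010 - 1*(-32) = 3010 + 32 = 3042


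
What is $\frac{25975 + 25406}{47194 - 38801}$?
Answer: $\frac{4671}{763} \approx 6.1219$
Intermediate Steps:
$\frac{25975 + 25406}{47194 - 38801} = \frac{51381}{8393} = 51381 \cdot \frac{1}{8393} = \frac{4671}{763}$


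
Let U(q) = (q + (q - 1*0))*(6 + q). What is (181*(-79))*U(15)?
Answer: -9008370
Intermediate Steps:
U(q) = 2*q*(6 + q) (U(q) = (q + (q + 0))*(6 + q) = (q + q)*(6 + q) = (2*q)*(6 + q) = 2*q*(6 + q))
(181*(-79))*U(15) = (181*(-79))*(2*15*(6 + 15)) = -28598*15*21 = -14299*630 = -9008370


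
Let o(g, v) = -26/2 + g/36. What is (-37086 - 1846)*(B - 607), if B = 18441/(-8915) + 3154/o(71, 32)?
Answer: 123332434491704/3539255 ≈ 3.4847e+7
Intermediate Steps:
o(g, v) = -13 + g/36 (o(g, v) = -26*½ + g*(1/36) = -13 + g/36)
B = -1019565837/3539255 (B = 18441/(-8915) + 3154/(-13 + (1/36)*71) = 18441*(-1/8915) + 3154/(-13 + 71/36) = -18441/8915 + 3154/(-397/36) = -18441/8915 + 3154*(-36/397) = -18441/8915 - 113544/397 = -1019565837/3539255 ≈ -288.07)
(-37086 - 1846)*(B - 607) = (-37086 - 1846)*(-1019565837/3539255 - 607) = -38932*(-3167893622/3539255) = 123332434491704/3539255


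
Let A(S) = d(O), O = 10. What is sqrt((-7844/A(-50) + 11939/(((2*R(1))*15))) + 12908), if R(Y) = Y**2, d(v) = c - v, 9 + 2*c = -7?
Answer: sqrt(12367570)/30 ≈ 117.23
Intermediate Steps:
c = -8 (c = -9/2 + (1/2)*(-7) = -9/2 - 7/2 = -8)
d(v) = -8 - v
A(S) = -18 (A(S) = -8 - 1*10 = -8 - 10 = -18)
sqrt((-7844/A(-50) + 11939/(((2*R(1))*15))) + 12908) = sqrt((-7844/(-18) + 11939/(((2*1**2)*15))) + 12908) = sqrt((-7844*(-1/18) + 11939/(((2*1)*15))) + 12908) = sqrt((3922/9 + 11939/((2*15))) + 12908) = sqrt((3922/9 + 11939/30) + 12908) = sqrt(75037/90 + 12908) = sqrt(1236757/90) = sqrt(12367570)/30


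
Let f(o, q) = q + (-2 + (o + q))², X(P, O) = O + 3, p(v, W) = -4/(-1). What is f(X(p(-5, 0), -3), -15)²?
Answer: 75076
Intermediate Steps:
p(v, W) = 4 (p(v, W) = -4*(-1) = 4)
X(P, O) = 3 + O
f(o, q) = q + (-2 + o + q)²
f(X(p(-5, 0), -3), -15)² = (-15 + (-2 + (3 - 3) - 15)²)² = (-15 + (-2 + 0 - 15)²)² = (-15 + (-17)²)² = (-15 + 289)² = 274² = 75076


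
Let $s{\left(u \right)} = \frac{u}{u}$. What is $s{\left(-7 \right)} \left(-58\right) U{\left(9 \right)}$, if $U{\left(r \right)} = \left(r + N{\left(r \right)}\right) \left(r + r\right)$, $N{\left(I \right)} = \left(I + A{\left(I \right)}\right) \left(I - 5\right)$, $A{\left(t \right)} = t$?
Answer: $-84564$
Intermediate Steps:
$s{\left(u \right)} = 1$
$N{\left(I \right)} = 2 I \left(-5 + I\right)$ ($N{\left(I \right)} = \left(I + I\right) \left(I - 5\right) = 2 I \left(-5 + I\right)$)
$U{\left(r \right)} = 2 r \left(r + 2 r \left(-5 + r\right)\right)$ ($U{\left(r \right)} = \left(r + 2 r \left(-5 + r\right)\right) \left(r + r\right) = \left(r + 2 r \left(-5 + r\right)\right) 2 r = 2 r \left(r + 2 r \left(-5 + r\right)\right)$)
$s{\left(-7 \right)} \left(-58\right) U{\left(9 \right)} = 1 \left(-58\right) 9^{2} \left(-18 + 4 \cdot 9\right) = - 58 \cdot 81 \left(-18 + 36\right) = - 58 \cdot 81 \cdot 18 = \left(-58\right) 1458 = -84564$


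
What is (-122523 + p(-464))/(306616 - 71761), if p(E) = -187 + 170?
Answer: -24508/46971 ≈ -0.52177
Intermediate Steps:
p(E) = -17
(-122523 + p(-464))/(306616 - 71761) = (-122523 - 17)/(306616 - 71761) = -122540/234855 = -122540*1/234855 = -24508/46971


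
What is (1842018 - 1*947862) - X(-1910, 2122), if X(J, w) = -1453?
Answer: 895609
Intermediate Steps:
(1842018 - 1*947862) - X(-1910, 2122) = (1842018 - 1*947862) - 1*(-1453) = (1842018 - 947862) + 1453 = 894156 + 1453 = 895609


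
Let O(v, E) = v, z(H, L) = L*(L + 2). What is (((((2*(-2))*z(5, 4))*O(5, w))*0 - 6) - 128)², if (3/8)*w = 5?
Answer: 17956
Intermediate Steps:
w = 40/3 (w = (8/3)*5 = 40/3 ≈ 13.333)
z(H, L) = L*(2 + L)
(((((2*(-2))*z(5, 4))*O(5, w))*0 - 6) - 128)² = (((((2*(-2))*(4*(2 + 4)))*5)*0 - 6) - 128)² = (((-16*6*5)*0 - 6) - 128)² = (((-4*24*5)*0 - 6) - 128)² = ((-96*5*0 - 6) - 128)² = ((-480*0 - 6) - 128)² = ((0 - 6) - 128)² = (-6 - 128)² = (-134)² = 17956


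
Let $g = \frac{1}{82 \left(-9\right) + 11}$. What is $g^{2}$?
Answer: $\frac{1}{528529} \approx 1.892 \cdot 10^{-6}$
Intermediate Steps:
$g = - \frac{1}{727}$ ($g = \frac{1}{-738 + 11} = \frac{1}{-727} = - \frac{1}{727} \approx -0.0013755$)
$g^{2} = \left(- \frac{1}{727}\right)^{2} = \frac{1}{528529}$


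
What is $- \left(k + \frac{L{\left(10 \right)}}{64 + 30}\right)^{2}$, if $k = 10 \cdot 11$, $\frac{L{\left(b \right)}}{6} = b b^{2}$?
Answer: $- \frac{66748900}{2209} \approx -30217.0$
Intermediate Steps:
$L{\left(b \right)} = 6 b^{3}$ ($L{\left(b \right)} = 6 b b^{2} = 6 b^{3}$)
$k = 110$
$- \left(k + \frac{L{\left(10 \right)}}{64 + 30}\right)^{2} = - \left(110 + \frac{6 \cdot 10^{3}}{64 + 30}\right)^{2} = - \left(110 + \frac{6 \cdot 1000}{94}\right)^{2} = - \left(110 + 6000 \cdot \frac{1}{94}\right)^{2} = - \left(110 + \frac{3000}{47}\right)^{2} = - \left(\frac{8170}{47}\right)^{2} = \left(-1\right) \frac{66748900}{2209} = - \frac{66748900}{2209}$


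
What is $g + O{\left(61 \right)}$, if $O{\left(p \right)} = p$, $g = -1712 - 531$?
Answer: $-2182$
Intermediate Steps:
$g = -2243$ ($g = -1712 - 531 = -2243$)
$g + O{\left(61 \right)} = -2243 + 61 = -2182$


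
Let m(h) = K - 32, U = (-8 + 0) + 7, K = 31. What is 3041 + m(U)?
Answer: 3040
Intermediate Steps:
U = -1 (U = -8 + 7 = -1)
m(h) = -1 (m(h) = 31 - 32 = -1)
3041 + m(U) = 3041 - 1 = 3040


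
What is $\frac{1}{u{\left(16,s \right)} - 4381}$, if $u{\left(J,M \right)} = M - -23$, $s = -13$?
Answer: $- \frac{1}{4371} \approx -0.00022878$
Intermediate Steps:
$u{\left(J,M \right)} = 23 + M$ ($u{\left(J,M \right)} = M + 23 = 23 + M$)
$\frac{1}{u{\left(16,s \right)} - 4381} = \frac{1}{\left(23 - 13\right) - 4381} = \frac{1}{10 - 4381} = \frac{1}{-4371} = - \frac{1}{4371}$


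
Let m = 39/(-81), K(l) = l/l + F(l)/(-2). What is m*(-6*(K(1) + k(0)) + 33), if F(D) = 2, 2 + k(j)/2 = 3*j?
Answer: -247/9 ≈ -27.444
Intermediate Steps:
k(j) = -4 + 6*j (k(j) = -4 + 2*(3*j) = -4 + 6*j)
K(l) = 0 (K(l) = l/l + 2/(-2) = 1 + 2*(-½) = 1 - 1 = 0)
m = -13/27 (m = 39*(-1/81) = -13/27 ≈ -0.48148)
m*(-6*(K(1) + k(0)) + 33) = -13*(-6*(0 + (-4 + 6*0)) + 33)/27 = -13*(-6*(0 + (-4 + 0)) + 33)/27 = -13*(-6*(0 - 4) + 33)/27 = -13*(-6*(-4) + 33)/27 = -13*(24 + 33)/27 = -13/27*57 = -247/9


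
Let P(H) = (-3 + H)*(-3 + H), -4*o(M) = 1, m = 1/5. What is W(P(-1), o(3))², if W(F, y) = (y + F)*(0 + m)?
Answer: 3969/400 ≈ 9.9225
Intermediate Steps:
m = ⅕ ≈ 0.20000
o(M) = -¼ (o(M) = -¼*1 = -¼)
P(H) = (-3 + H)²
W(F, y) = F/5 + y/5 (W(F, y) = (y + F)*(0 + ⅕) = (F + y)*(⅕) = F/5 + y/5)
W(P(-1), o(3))² = ((-3 - 1)²/5 + (⅕)*(-¼))² = ((⅕)*(-4)² - 1/20)² = ((⅕)*16 - 1/20)² = (16/5 - 1/20)² = (63/20)² = 3969/400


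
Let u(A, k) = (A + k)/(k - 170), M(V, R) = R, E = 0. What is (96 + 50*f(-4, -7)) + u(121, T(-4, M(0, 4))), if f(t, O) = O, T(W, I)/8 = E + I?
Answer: -11735/46 ≈ -255.11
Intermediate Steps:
T(W, I) = 8*I (T(W, I) = 8*(0 + I) = 8*I)
u(A, k) = (A + k)/(-170 + k)
(96 + 50*f(-4, -7)) + u(121, T(-4, M(0, 4))) = (96 + 50*(-7)) + (121 + 8*4)/(-170 + 8*4) = (96 - 350) + (121 + 32)/(-170 + 32) = -254 + 153/(-138) = -254 - 1/138*153 = -254 - 51/46 = -11735/46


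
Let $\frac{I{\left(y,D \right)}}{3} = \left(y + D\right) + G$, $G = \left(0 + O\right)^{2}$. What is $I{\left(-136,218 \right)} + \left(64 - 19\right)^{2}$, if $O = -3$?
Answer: $2298$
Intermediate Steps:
$G = 9$ ($G = \left(0 - 3\right)^{2} = \left(-3\right)^{2} = 9$)
$I{\left(y,D \right)} = 27 + 3 D + 3 y$ ($I{\left(y,D \right)} = 3 \left(\left(y + D\right) + 9\right) = 3 \left(\left(D + y\right) + 9\right) = 3 \left(9 + D + y\right) = 27 + 3 D + 3 y$)
$I{\left(-136,218 \right)} + \left(64 - 19\right)^{2} = \left(27 + 3 \cdot 218 + 3 \left(-136\right)\right) + \left(64 - 19\right)^{2} = \left(27 + 654 - 408\right) + 45^{2} = 273 + 2025 = 2298$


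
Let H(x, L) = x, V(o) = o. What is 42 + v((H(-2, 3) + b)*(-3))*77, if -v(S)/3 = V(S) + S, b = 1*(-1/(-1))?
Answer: -1344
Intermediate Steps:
b = 1 (b = 1*(-1*(-1)) = 1*1 = 1)
v(S) = -6*S (v(S) = -3*(S + S) = -6*S)
42 + v((H(-2, 3) + b)*(-3))*77 = 42 - 6*(-2 + 1)*(-3)*77 = 42 - (-6)*(-3)*77 = 42 - 6*3*77 = 42 - 18*77 = 42 - 1386 = -1344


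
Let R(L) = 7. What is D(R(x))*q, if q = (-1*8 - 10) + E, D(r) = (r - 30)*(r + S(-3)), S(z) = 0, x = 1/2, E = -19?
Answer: 5957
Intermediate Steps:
x = ½ (x = 1*(½) = ½ ≈ 0.50000)
D(r) = r*(-30 + r) (D(r) = (r - 30)*(r + 0) = (-30 + r)*r = r*(-30 + r))
q = -37 (q = (-1*8 - 10) - 19 = (-8 - 10) - 19 = -18 - 19 = -37)
D(R(x))*q = (7*(-30 + 7))*(-37) = (7*(-23))*(-37) = -161*(-37) = 5957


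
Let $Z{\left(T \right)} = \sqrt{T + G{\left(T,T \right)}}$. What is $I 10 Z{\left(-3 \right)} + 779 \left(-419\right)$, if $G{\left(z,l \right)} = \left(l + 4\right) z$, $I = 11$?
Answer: $-326401 + 110 i \sqrt{6} \approx -3.264 \cdot 10^{5} + 269.44 i$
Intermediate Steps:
$G{\left(z,l \right)} = z \left(4 + l\right)$ ($G{\left(z,l \right)} = \left(4 + l\right) z = z \left(4 + l\right)$)
$Z{\left(T \right)} = \sqrt{T + T \left(4 + T\right)}$
$I 10 Z{\left(-3 \right)} + 779 \left(-419\right) = 11 \cdot 10 \sqrt{- 3 \left(5 - 3\right)} + 779 \left(-419\right) = 110 \sqrt{\left(-3\right) 2} - 326401 = 110 \sqrt{-6} - 326401 = 110 i \sqrt{6} - 326401 = -326401 + 110 i \sqrt{6}$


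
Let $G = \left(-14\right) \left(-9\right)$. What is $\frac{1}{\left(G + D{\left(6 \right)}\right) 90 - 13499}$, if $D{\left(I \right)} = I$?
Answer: $- \frac{1}{1619} \approx -0.00061767$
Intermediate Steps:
$G = 126$
$\frac{1}{\left(G + D{\left(6 \right)}\right) 90 - 13499} = \frac{1}{\left(126 + 6\right) 90 - 13499} = \frac{1}{132 \cdot 90 - 13499} = \frac{1}{11880 - 13499} = \frac{1}{-1619} = - \frac{1}{1619}$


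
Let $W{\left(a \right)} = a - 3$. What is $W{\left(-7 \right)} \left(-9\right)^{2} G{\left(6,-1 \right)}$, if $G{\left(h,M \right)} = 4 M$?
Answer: $3240$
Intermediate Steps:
$W{\left(a \right)} = -3 + a$
$W{\left(-7 \right)} \left(-9\right)^{2} G{\left(6,-1 \right)} = \left(-3 - 7\right) \left(-9\right)^{2} \cdot 4 \left(-1\right) = \left(-10\right) 81 \left(-4\right) = \left(-810\right) \left(-4\right) = 3240$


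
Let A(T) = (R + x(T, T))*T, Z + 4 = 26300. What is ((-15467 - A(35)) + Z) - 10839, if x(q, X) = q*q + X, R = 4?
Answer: -44250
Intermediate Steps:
x(q, X) = X + q² (x(q, X) = q² + X = X + q²)
Z = 26296 (Z = -4 + 26300 = 26296)
A(T) = T*(4 + T + T²) (A(T) = (4 + (T + T²))*T = (4 + T + T²)*T = T*(4 + T + T²))
((-15467 - A(35)) + Z) - 10839 = ((-15467 - 35*(4 + 35 + 35²)) + 26296) - 10839 = ((-15467 - 35*(4 + 35 + 1225)) + 26296) - 10839 = ((-15467 - 35*1264) + 26296) - 10839 = ((-15467 - 1*44240) + 26296) - 10839 = ((-15467 - 44240) + 26296) - 10839 = (-59707 + 26296) - 10839 = -33411 - 10839 = -44250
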